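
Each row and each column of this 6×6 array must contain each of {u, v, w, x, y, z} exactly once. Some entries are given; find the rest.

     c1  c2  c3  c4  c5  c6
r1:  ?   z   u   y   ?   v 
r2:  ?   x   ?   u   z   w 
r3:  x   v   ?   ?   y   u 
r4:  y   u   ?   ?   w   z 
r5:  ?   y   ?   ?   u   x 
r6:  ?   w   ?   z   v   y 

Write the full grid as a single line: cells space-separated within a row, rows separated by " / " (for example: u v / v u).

w z u y x v / v x y u z w / x v z w y u / y u v x w z / z y w v u x / u w x z v y

(r1,c1) = w
(r1,c5) = x
(r2,c1) = v
(r2,c3) = y
(r3,c4) = w
(r5,c1) = z
(r5,c4) = v
(r6,c1) = u
(r6,c3) = x
(r3,c3) = z
(r4,c3) = v
(r4,c4) = x
(r5,c3) = w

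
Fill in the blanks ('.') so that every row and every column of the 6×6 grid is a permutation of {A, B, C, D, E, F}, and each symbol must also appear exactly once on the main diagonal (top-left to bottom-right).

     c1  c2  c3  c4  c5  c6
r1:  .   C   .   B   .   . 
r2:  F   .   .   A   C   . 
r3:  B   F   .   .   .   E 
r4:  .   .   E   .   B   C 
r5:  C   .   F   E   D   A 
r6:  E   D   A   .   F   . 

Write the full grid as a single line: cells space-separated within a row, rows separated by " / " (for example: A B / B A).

A C D B E F / F E B A C D / B F C D A E / D A E F B C / C B F E D A / E D A C F B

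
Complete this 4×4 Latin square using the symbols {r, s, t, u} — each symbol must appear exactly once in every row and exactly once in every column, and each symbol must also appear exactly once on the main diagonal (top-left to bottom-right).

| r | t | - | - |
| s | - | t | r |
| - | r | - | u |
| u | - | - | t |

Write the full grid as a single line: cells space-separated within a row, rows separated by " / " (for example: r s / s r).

r t u s / s u t r / t r s u / u s r t

Cell (r1,c4): row 1 has {r,t}; column 4 has {r,t,u} → s.
Cell (r2,c2): row 2 has {r,s,t}; column 2 has {r,t}; the diagonal has {r,t} → u.
Cell (r3,c1): row 3 has {r,u}; column 1 has {r,s,u} → t.
Cell (r3,c3): row 3 has {r,t,u}; column 3 has {t}; the diagonal has {r,t,u} → s.
Cell (r4,c2): row 4 has {t,u}; column 2 has {r,t,u} → s.
Cell (r4,c3): row 4 has {s,t,u}; column 3 has {s,t} → r.
Cell (r1,c3): row 1 has {r,s,t}; column 3 has {r,s,t} → u.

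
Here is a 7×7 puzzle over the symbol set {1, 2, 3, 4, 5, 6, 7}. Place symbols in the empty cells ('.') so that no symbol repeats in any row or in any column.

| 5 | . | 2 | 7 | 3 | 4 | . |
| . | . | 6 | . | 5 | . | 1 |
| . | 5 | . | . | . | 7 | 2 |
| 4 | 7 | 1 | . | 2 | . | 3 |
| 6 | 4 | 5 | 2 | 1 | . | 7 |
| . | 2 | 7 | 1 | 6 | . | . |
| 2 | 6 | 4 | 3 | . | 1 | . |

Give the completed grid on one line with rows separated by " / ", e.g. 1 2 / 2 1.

5 1 2 7 3 4 6 / 7 3 6 4 5 2 1 / 1 5 3 6 4 7 2 / 4 7 1 5 2 6 3 / 6 4 5 2 1 3 7 / 3 2 7 1 6 5 4 / 2 6 4 3 7 1 5

(r1,c2) = 1
(r1,c7) = 6
(r2,c2) = 3
(r2,c4) = 4
(r2,c6) = 2
(r3,c3) = 3
(r3,c4) = 6
(r3,c5) = 4
(r4,c4) = 5
(r4,c6) = 6
(r5,c6) = 3
(r6,c1) = 3
(r6,c6) = 5
(r6,c7) = 4
(r7,c5) = 7
(r7,c7) = 5
(r2,c1) = 7
(r3,c1) = 1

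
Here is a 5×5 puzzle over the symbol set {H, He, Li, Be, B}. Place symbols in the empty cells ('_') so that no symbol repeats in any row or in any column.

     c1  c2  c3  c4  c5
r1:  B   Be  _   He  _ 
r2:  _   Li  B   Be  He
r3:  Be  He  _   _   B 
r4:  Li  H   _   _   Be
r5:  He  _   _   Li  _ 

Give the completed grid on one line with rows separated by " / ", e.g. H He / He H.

(r2,c1) = H
(r3,c4) = H
(r4,c3) = He
(r4,c4) = B
(r5,c2) = B
(r5,c5) = H
(r1,c5) = Li
(r3,c3) = Li
(r5,c3) = Be
(r1,c3) = H

B Be H He Li / H Li B Be He / Be He Li H B / Li H He B Be / He B Be Li H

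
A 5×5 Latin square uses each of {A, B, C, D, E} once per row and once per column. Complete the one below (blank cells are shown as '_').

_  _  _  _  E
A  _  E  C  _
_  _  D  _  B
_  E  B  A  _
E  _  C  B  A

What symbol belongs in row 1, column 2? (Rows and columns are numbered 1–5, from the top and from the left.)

C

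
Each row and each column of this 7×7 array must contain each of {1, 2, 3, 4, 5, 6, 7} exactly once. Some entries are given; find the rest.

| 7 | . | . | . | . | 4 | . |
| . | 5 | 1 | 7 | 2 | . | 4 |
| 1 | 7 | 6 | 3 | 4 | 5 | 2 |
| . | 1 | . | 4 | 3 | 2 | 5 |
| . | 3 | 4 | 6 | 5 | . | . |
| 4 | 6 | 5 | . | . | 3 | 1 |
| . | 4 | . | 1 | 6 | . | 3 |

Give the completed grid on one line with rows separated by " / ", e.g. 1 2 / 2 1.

Cell (r1,c2): row 1 has {4,7}; column 2 has {1,3,4,5,6,7} → 2.
Cell (r1,c3): row 1 has {2,4,7}; column 3 has {1,4,5,6} → 3.
Cell (r1,c4): row 1 has {2,3,4,7}; column 4 has {1,3,4,6,7} → 5.
Cell (r1,c5): row 1 has {2,3,4,5,7}; column 5 has {2,3,4,5,6} → 1.
Cell (r1,c7): row 1 has {1,2,3,4,5,7}; column 7 has {1,2,3,4,5} → 6.
Cell (r2,c6): row 2 has {1,2,4,5,7}; column 6 has {2,3,4,5} → 6.
Cell (r4,c1): row 4 has {1,2,3,4,5}; column 1 has {1,4,7} → 6.
Cell (r4,c3): row 4 has {1,2,3,4,5,6}; column 3 has {1,3,4,5,6} → 7.
Cell (r5,c1): row 5 has {3,4,5,6}; column 1 has {1,4,6,7} → 2.
Cell (r5,c7): row 5 has {2,3,4,5,6}; column 7 has {1,2,3,4,5,6} → 7.
Cell (r6,c4): row 6 has {1,3,4,5,6}; column 4 has {1,3,4,5,6,7} → 2.
Cell (r6,c5): row 6 has {1,2,3,4,5,6}; column 5 has {1,2,3,4,5,6} → 7.
Cell (r7,c1): row 7 has {1,3,4,6}; column 1 has {1,2,4,6,7} → 5.
Cell (r7,c3): row 7 has {1,3,4,5,6}; column 3 has {1,3,4,5,6,7} → 2.
Cell (r7,c6): row 7 has {1,2,3,4,5,6}; column 6 has {2,3,4,5,6} → 7.
Cell (r2,c1): row 2 has {1,2,4,5,6,7}; column 1 has {1,2,4,5,6,7} → 3.
Cell (r5,c6): row 5 has {2,3,4,5,6,7}; column 6 has {2,3,4,5,6,7} → 1.

7 2 3 5 1 4 6 / 3 5 1 7 2 6 4 / 1 7 6 3 4 5 2 / 6 1 7 4 3 2 5 / 2 3 4 6 5 1 7 / 4 6 5 2 7 3 1 / 5 4 2 1 6 7 3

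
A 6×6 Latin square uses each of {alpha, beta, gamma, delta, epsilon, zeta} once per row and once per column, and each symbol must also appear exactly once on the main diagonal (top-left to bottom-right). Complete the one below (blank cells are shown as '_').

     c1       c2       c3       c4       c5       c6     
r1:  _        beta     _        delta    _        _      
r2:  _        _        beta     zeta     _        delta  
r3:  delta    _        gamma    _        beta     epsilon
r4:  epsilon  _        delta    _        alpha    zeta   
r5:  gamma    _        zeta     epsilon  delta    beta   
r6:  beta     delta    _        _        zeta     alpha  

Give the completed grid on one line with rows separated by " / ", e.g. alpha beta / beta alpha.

At row 1, column 1: row 1 has {beta,delta}; column 1 has {beta,gamma,delta,epsilon}; the diagonal has {alpha,gamma,delta}; that leaves zeta.
At row 1, column 6: row 1 has {beta,delta,zeta}; column 6 has {alpha,beta,delta,epsilon,zeta}; that leaves gamma.
At row 2, column 1: row 2 has {beta,delta,zeta}; column 1 has {beta,gamma,delta,epsilon,zeta}; that leaves alpha.
At row 2, column 2: row 2 has {alpha,beta,delta,zeta}; column 2 has {beta,delta}; the diagonal has {alpha,gamma,delta,zeta}; that leaves epsilon.
At row 2, column 5: row 2 has {alpha,beta,delta,epsilon,zeta}; column 5 has {alpha,beta,delta,zeta}; that leaves gamma.
At row 3, column 4: row 3 has {beta,gamma,delta,epsilon}; column 4 has {delta,epsilon,zeta}; that leaves alpha.
At row 4, column 2: row 4 has {alpha,delta,epsilon,zeta}; column 2 has {beta,delta,epsilon}; that leaves gamma.
At row 4, column 4: row 4 has {alpha,gamma,delta,epsilon,zeta}; column 4 has {alpha,delta,epsilon,zeta}; the diagonal has {alpha,gamma,delta,epsilon,zeta}; that leaves beta.
At row 5, column 2: row 5 has {beta,gamma,delta,epsilon,zeta}; column 2 has {beta,gamma,delta,epsilon}; that leaves alpha.
At row 6, column 3: row 6 has {alpha,beta,delta,zeta}; column 3 has {beta,gamma,delta,zeta}; that leaves epsilon.
At row 6, column 4: row 6 has {alpha,beta,delta,epsilon,zeta}; column 4 has {alpha,beta,delta,epsilon,zeta}; that leaves gamma.
At row 1, column 3: row 1 has {beta,gamma,delta,zeta}; column 3 has {beta,gamma,delta,epsilon,zeta}; that leaves alpha.
At row 1, column 5: row 1 has {alpha,beta,gamma,delta,zeta}; column 5 has {alpha,beta,gamma,delta,zeta}; that leaves epsilon.
At row 3, column 2: row 3 has {alpha,beta,gamma,delta,epsilon}; column 2 has {alpha,beta,gamma,delta,epsilon}; that leaves zeta.

zeta beta alpha delta epsilon gamma / alpha epsilon beta zeta gamma delta / delta zeta gamma alpha beta epsilon / epsilon gamma delta beta alpha zeta / gamma alpha zeta epsilon delta beta / beta delta epsilon gamma zeta alpha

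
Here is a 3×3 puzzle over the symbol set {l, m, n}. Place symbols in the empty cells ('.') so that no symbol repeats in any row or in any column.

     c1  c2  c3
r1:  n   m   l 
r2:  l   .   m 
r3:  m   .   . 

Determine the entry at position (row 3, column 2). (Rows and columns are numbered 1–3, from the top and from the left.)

(r2,c2): row 2 has {l,m}; column 2 has {m}, so it must be n.
(r3,c2): row 3 has {m}; column 2 has {m,n}, so it must be l.

l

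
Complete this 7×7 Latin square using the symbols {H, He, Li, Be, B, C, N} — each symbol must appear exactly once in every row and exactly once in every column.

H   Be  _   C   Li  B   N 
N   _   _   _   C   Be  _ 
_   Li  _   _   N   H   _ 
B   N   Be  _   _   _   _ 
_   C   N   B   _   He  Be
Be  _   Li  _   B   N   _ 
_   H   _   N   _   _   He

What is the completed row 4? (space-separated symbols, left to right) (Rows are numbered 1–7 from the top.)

B N Be Li He C H

(r1,c3): row 1 has {H,Li,Be,B,C,N}; column 3 has {Li,Be,N}, so it must be He.
(r5,c1): row 5 has {He,Be,B,C,N}; column 1 has {H,Be,B,N}, so it must be Li.
(r5,c5): row 5 has {He,Li,Be,B,C,N}; column 5 has {Li,B,C,N}, so it must be H.
(r6,c2): row 6 has {Li,Be,B,N}; column 2 has {H,Li,Be,C,N}, so it must be He.
(r6,c4): row 6 has {He,Li,Be,B,N}; column 4 has {B,C,N}, so it must be H.
(r6,c7): row 6 has {H,He,Li,Be,B,N}; column 7 has {He,Be,N}, so it must be C.
(r7,c1): row 7 has {H,He,N}; column 1 has {H,Li,Be,B,N}, so it must be C.
(r7,c3): row 7 has {H,He,C,N}; column 3 has {He,Li,Be,N}, so it must be B.
(r7,c5): row 7 has {H,He,B,C,N}; column 5 has {H,Li,B,C,N}, so it must be Be.
(r7,c6): row 7 has {H,He,Be,B,C,N}; column 6 has {H,He,Be,B,N}, so it must be Li.
(r2,c2): row 2 has {Be,C,N}; column 2 has {H,He,Li,Be,C,N}, so it must be B.
(r2,c3): row 2 has {Be,B,C,N}; column 3 has {He,Li,Be,B,N}, so it must be H.
(r2,c7): row 2 has {H,Be,B,C,N}; column 7 has {He,Be,C,N}, so it must be Li.
(r3,c1): row 3 has {H,Li,N}; column 1 has {H,Li,Be,B,C,N}, so it must be He.
(r3,c3): row 3 has {H,He,Li,N}; column 3 has {H,He,Li,Be,B,N}, so it must be C.
(r3,c4): row 3 has {H,He,Li,C,N}; column 4 has {H,B,C,N}, so it must be Be.
(r3,c7): row 3 has {H,He,Li,Be,C,N}; column 7 has {He,Li,Be,C,N}, so it must be B.
(r4,c5): row 4 has {Be,B,N}; column 5 has {H,Li,Be,B,C,N}, so it must be He.
(r4,c6): row 4 has {He,Be,B,N}; column 6 has {H,He,Li,Be,B,N}, so it must be C.
(r4,c7): row 4 has {He,Be,B,C,N}; column 7 has {He,Li,Be,B,C,N}, so it must be H.
(r2,c4): row 2 has {H,Li,Be,B,C,N}; column 4 has {H,Be,B,C,N}, so it must be He.
(r4,c4): row 4 has {H,He,Be,B,C,N}; column 4 has {H,He,Be,B,C,N}, so it must be Li.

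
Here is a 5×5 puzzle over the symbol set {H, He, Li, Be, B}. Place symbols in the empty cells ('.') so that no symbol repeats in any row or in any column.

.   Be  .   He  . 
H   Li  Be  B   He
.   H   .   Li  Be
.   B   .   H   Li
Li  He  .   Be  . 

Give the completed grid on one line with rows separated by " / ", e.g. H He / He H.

B Be Li He H / H Li Be B He / He H B Li Be / Be B He H Li / Li He H Be B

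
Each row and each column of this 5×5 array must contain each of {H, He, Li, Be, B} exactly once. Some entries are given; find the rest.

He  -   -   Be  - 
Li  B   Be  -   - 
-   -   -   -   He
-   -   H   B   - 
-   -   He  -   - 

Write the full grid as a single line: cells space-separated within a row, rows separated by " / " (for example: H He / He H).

He H Li Be B / Li B Be He H / H Be B Li He / Be He H B Li / B Li He H Be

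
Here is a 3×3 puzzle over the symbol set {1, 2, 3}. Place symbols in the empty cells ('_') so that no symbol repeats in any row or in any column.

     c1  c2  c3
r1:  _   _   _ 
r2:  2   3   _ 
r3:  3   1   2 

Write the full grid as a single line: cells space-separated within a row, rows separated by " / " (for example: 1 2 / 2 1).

1 2 3 / 2 3 1 / 3 1 2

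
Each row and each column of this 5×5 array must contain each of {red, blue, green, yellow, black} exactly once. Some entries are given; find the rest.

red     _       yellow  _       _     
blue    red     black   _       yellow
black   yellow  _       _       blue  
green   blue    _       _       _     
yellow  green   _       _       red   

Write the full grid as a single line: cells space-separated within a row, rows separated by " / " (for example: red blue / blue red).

red black yellow blue green / blue red black green yellow / black yellow green red blue / green blue red yellow black / yellow green blue black red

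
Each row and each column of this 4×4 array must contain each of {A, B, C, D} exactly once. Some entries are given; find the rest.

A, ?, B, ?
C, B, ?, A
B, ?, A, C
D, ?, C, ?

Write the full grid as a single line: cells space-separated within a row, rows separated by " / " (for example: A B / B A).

A C B D / C B D A / B D A C / D A C B

Cell (r1,c4): row 1 has {A,B}; column 4 has {A,C} → D.
Cell (r2,c3): row 2 has {A,B,C}; column 3 has {A,B,C} → D.
Cell (r3,c2): row 3 has {A,B,C}; column 2 has {B} → D.
Cell (r4,c2): row 4 has {C,D}; column 2 has {B,D} → A.
Cell (r4,c4): row 4 has {A,C,D}; column 4 has {A,C,D} → B.
Cell (r1,c2): row 1 has {A,B,D}; column 2 has {A,B,D} → C.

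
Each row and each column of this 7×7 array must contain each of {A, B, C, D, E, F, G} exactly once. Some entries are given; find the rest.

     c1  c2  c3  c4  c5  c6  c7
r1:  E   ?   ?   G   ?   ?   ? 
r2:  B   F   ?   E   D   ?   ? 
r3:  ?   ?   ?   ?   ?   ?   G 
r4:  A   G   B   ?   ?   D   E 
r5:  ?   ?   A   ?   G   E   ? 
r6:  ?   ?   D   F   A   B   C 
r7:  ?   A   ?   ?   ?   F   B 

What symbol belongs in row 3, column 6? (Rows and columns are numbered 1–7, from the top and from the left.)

C

row 2 has {B,D,E,F}; column 7 has {B,C,E,G} — only A is left for (r2,c7).
row 4 has {A,B,D,E,G}; column 4 has {E,F,G} — only C is left for (r4,c4).
row 4 has {A,B,C,D,E,G}; column 5 has {A,D,G} — only F is left for (r4,c5).
row 6 has {A,B,C,D,F}; column 1 has {A,B,E} — only G is left for (r6,c1).
row 6 has {A,B,C,D,F,G}; column 2 has {A,F,G} — only E is left for (r6,c2).
row 7 has {A,B,F}; column 4 has {C,E,F,G} — only D is left for (r7,c4).
row 5 has {A,E,G}; column 4 has {C,D,E,F,G} — only B is left for (r5,c4).
row 7 has {A,B,D,F}; column 1 has {A,B,E,G} — only C is left for (r7,c1).
row 7 has {A,B,C,D,F}; column 5 has {A,D,F,G} — only E is left for (r7,c5).
row 3 has {G}; column 4 has {B,C,D,E,F,G} — only A is left for (r3,c4).
row 3 has {A,G}; column 6 has {B,D,E,F} — only C is left for (r3,c6).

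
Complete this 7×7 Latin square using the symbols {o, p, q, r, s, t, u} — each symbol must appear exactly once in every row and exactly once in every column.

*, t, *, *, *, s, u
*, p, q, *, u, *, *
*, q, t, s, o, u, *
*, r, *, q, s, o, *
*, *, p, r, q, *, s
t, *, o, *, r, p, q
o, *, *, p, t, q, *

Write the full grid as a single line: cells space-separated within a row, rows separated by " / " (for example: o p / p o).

(r1,c3) = r
(r1,c4) = o
(r1,c5) = p
(r2,c4) = t
(r2,c6) = r
(r2,c7) = o
(r4,c3) = u
(r5,c1) = u
(r5,c2) = o
(r5,c6) = t
(r6,c4) = u
(r7,c3) = s
(r7,c7) = r
(r1,c1) = q
(r2,c1) = s
(r3,c7) = p
(r4,c1) = p
(r4,c7) = t
(r6,c2) = s
(r7,c2) = u
(r3,c1) = r

q t r o p s u / s p q t u r o / r q t s o u p / p r u q s o t / u o p r q t s / t s o u r p q / o u s p t q r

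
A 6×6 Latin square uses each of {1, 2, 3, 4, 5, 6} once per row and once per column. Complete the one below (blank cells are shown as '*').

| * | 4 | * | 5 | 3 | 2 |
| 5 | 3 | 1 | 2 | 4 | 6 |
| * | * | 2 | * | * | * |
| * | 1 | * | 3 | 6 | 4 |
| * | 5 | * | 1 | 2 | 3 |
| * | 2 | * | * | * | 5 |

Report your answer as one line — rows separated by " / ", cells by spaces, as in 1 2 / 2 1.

1 4 6 5 3 2 / 5 3 1 2 4 6 / 3 6 2 4 5 1 / 2 1 5 3 6 4 / 6 5 4 1 2 3 / 4 2 3 6 1 5

(r1,c3) = 6
(r3,c2) = 6
(r3,c4) = 4
(r3,c6) = 1
(r4,c1) = 2
(r4,c3) = 5
(r5,c3) = 4
(r6,c3) = 3
(r6,c4) = 6
(r6,c5) = 1
(r1,c1) = 1
(r3,c1) = 3
(r3,c5) = 5
(r5,c1) = 6
(r6,c1) = 4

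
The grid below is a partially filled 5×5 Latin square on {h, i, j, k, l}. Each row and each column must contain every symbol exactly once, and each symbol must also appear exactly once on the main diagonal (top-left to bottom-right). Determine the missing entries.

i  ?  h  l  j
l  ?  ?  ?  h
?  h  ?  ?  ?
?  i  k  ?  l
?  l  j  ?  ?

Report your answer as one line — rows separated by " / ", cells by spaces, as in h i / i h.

i k h l j / l j i k h / k h l j i / j i k h l / h l j i k

At row 1, column 2: row 1 has {h,i,j,l}; column 2 has {h,i,l}; that leaves k.
At row 2, column 2: row 2 has {h,l}; column 2 has {h,i,k,l}; the diagonal has {i}; that leaves j.
At row 2, column 3: row 2 has {h,j,l}; column 3 has {h,j,k}; that leaves i.
At row 2, column 4: row 2 has {h,i,j,l}; column 4 has {l}; that leaves k.
At row 3, column 3: row 3 has {h}; column 3 has {h,i,j,k}; the diagonal has {i,j}; that leaves l.
At row 4, column 4: row 4 has {i,k,l}; column 4 has {k,l}; the diagonal has {i,j,l}; that leaves h.
At row 5, column 4: row 5 has {j,l}; column 4 has {h,k,l}; that leaves i.
At row 5, column 5: row 5 has {i,j,l}; column 5 has {h,j,l}; the diagonal has {h,i,j,l}; that leaves k.
At row 3, column 4: row 3 has {h,l}; column 4 has {h,i,k,l}; that leaves j.
At row 3, column 5: row 3 has {h,j,l}; column 5 has {h,j,k,l}; that leaves i.
At row 4, column 1: row 4 has {h,i,k,l}; column 1 has {i,l}; that leaves j.
At row 5, column 1: row 5 has {i,j,k,l}; column 1 has {i,j,l}; that leaves h.
At row 3, column 1: row 3 has {h,i,j,l}; column 1 has {h,i,j,l}; that leaves k.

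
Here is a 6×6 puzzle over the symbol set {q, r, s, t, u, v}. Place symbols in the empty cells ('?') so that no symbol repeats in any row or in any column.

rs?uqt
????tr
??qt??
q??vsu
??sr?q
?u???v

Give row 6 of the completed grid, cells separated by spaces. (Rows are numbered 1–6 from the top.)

s u t q r v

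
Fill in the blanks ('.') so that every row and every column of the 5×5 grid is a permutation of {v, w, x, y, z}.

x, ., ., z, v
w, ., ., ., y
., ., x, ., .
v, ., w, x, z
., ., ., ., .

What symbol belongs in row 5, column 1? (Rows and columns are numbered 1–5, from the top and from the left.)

y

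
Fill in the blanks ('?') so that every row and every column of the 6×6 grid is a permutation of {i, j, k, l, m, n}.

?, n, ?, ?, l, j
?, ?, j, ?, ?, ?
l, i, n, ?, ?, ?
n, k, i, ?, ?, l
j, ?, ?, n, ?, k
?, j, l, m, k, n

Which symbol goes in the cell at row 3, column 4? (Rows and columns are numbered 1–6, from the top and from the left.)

k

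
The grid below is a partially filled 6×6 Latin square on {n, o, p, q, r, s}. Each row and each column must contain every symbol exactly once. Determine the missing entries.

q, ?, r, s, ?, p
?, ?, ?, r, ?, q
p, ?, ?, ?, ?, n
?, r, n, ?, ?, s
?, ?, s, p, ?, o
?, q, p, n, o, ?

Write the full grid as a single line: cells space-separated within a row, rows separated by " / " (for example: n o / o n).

q o r s n p / n p o r s q / p s q o r n / o r n q p s / r n s p q o / s q p n o r

row 1 has {p,q,r,s}; column 5 has {o} — only n is left for (r1,c5).
row 2 has {q,r}; column 3 has {n,p,r,s} — only o is left for (r2,c3).
row 3 has {n,p}; column 3 has {n,o,p,r,s} — only q is left for (r3,c3).
row 3 has {n,p,q}; column 4 has {n,p,r,s} — only o is left for (r3,c4).
row 4 has {n,r,s}; column 1 has {p,q} — only o is left for (r4,c1).
row 4 has {n,o,r,s}; column 4 has {n,o,p,r,s} — only q is left for (r4,c4).
row 4 has {n,o,q,r,s}; column 5 has {n,o} — only p is left for (r4,c5).
row 5 has {o,p,s}; column 2 has {q,r} — only n is left for (r5,c2).
row 6 has {n,o,p,q}; column 6 has {n,o,p,q,s} — only r is left for (r6,c6).
row 1 has {n,p,q,r,s}; column 2 has {n,q,r} — only o is left for (r1,c2).
row 2 has {o,q,r}; column 5 has {n,o,p} — only s is left for (r2,c5).
row 3 has {n,o,p,q}; column 2 has {n,o,q,r} — only s is left for (r3,c2).
row 3 has {n,o,p,q,s}; column 5 has {n,o,p,s} — only r is left for (r3,c5).
row 5 has {n,o,p,s}; column 1 has {o,p,q} — only r is left for (r5,c1).
row 5 has {n,o,p,r,s}; column 5 has {n,o,p,r,s} — only q is left for (r5,c5).
row 6 has {n,o,p,q,r}; column 1 has {o,p,q,r} — only s is left for (r6,c1).
row 2 has {o,q,r,s}; column 1 has {o,p,q,r,s} — only n is left for (r2,c1).
row 2 has {n,o,q,r,s}; column 2 has {n,o,q,r,s} — only p is left for (r2,c2).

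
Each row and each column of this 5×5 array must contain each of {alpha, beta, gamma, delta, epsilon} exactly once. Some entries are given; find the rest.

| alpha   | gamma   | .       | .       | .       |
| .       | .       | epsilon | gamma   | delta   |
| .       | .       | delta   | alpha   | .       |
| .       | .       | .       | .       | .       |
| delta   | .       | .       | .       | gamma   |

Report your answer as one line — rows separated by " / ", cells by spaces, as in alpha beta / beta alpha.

row 1 has {alpha,gamma}; column 3 has {delta,epsilon} — only beta is left for (r1,c3).
row 1 has {alpha,beta,gamma}; column 5 has {gamma,delta} — only epsilon is left for (r1,c5).
row 2 has {gamma,delta,epsilon}; column 1 has {alpha,delta} — only beta is left for (r2,c1).
row 2 has {beta,gamma,delta,epsilon}; column 2 has {gamma} — only alpha is left for (r2,c2).
row 3 has {alpha,delta}; column 5 has {gamma,delta,epsilon} — only beta is left for (r3,c5).
row 4 is empty so far; column 5 has {beta,gamma,delta,epsilon} — only alpha is left for (r4,c5).
row 5 has {gamma,delta}; column 3 has {beta,delta,epsilon} — only alpha is left for (r5,c3).
row 1 has {alpha,beta,gamma,epsilon}; column 4 has {alpha,gamma} — only delta is left for (r1,c4).
row 3 has {alpha,beta,delta}; column 2 has {alpha,gamma} — only epsilon is left for (r3,c2).
row 4 has {alpha}; column 3 has {alpha,beta,delta,epsilon} — only gamma is left for (r4,c3).
row 5 has {alpha,gamma,delta}; column 2 has {alpha,gamma,epsilon} — only beta is left for (r5,c2).
row 5 has {alpha,beta,gamma,delta}; column 4 has {alpha,gamma,delta} — only epsilon is left for (r5,c4).
row 3 has {alpha,beta,delta,epsilon}; column 1 has {alpha,beta,delta} — only gamma is left for (r3,c1).
row 4 has {alpha,gamma}; column 1 has {alpha,beta,gamma,delta} — only epsilon is left for (r4,c1).
row 4 has {alpha,gamma,epsilon}; column 2 has {alpha,beta,gamma,epsilon} — only delta is left for (r4,c2).
row 4 has {alpha,gamma,delta,epsilon}; column 4 has {alpha,gamma,delta,epsilon} — only beta is left for (r4,c4).

alpha gamma beta delta epsilon / beta alpha epsilon gamma delta / gamma epsilon delta alpha beta / epsilon delta gamma beta alpha / delta beta alpha epsilon gamma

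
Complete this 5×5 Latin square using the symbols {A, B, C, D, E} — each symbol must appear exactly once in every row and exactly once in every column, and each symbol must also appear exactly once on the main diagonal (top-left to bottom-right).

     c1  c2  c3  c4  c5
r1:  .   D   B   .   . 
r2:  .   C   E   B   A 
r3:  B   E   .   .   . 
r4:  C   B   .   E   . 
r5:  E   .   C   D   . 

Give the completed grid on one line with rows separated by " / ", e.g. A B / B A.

Cell (r1,c1): row 1 has {B,D}; column 1 has {B,C,E}; the diagonal has {C,E} → A.
Cell (r1,c4): row 1 has {A,B,D}; column 4 has {B,D,E} → C.
Cell (r1,c5): row 1 has {A,B,C,D}; column 5 has {A} → E.
Cell (r2,c1): row 2 has {A,B,C,E}; column 1 has {A,B,C,E} → D.
Cell (r3,c3): row 3 has {B,E}; column 3 has {B,C,E}; the diagonal has {A,C,E} → D.
Cell (r3,c4): row 3 has {B,D,E}; column 4 has {B,C,D,E} → A.
Cell (r3,c5): row 3 has {A,B,D,E}; column 5 has {A,E} → C.
Cell (r4,c3): row 4 has {B,C,E}; column 3 has {B,C,D,E} → A.
Cell (r4,c5): row 4 has {A,B,C,E}; column 5 has {A,C,E} → D.
Cell (r5,c2): row 5 has {C,D,E}; column 2 has {B,C,D,E} → A.
Cell (r5,c5): row 5 has {A,C,D,E}; column 5 has {A,C,D,E}; the diagonal has {A,C,D,E} → B.

A D B C E / D C E B A / B E D A C / C B A E D / E A C D B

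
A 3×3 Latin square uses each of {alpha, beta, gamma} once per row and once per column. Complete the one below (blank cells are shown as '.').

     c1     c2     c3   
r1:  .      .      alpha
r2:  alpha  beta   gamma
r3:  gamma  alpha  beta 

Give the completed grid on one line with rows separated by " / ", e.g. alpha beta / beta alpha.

beta gamma alpha / alpha beta gamma / gamma alpha beta

Cell (r1,c1): row 1 has {alpha}; column 1 has {alpha,gamma} → beta.
Cell (r1,c2): row 1 has {alpha,beta}; column 2 has {alpha,beta} → gamma.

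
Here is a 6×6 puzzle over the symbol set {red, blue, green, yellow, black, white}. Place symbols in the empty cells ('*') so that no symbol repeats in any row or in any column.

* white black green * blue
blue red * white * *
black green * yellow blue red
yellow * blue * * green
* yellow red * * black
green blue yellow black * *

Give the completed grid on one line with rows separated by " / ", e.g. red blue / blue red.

red white black green yellow blue / blue red green white black yellow / black green white yellow blue red / yellow black blue red white green / white yellow red blue green black / green blue yellow black red white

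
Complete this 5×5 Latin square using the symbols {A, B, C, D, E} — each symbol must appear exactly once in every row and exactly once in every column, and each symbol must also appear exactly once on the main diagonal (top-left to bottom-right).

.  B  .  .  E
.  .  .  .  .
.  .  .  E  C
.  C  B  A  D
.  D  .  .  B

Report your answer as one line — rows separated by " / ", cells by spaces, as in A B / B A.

C B A D E / D E C B A / B A D E C / E C B A D / A D E C B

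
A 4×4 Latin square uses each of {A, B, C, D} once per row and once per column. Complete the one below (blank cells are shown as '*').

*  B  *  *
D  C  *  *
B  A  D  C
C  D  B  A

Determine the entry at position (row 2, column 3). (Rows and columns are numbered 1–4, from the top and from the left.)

A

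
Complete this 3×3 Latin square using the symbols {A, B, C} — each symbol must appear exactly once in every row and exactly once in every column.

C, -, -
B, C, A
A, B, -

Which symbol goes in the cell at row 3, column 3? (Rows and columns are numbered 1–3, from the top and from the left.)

row 1 has {C}; column 2 has {B,C} — only A is left for (r1,c2).
row 1 has {A,C}; column 3 has {A} — only B is left for (r1,c3).
row 3 has {A,B}; column 3 has {A,B} — only C is left for (r3,c3).

C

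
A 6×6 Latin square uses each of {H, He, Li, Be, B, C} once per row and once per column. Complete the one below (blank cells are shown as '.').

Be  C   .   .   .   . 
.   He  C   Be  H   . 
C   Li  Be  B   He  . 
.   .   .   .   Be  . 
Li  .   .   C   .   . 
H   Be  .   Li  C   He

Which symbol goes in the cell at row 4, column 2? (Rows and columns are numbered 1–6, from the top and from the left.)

B

row 2 has {H,He,Be,C}; column 1 has {H,Li,Be,C} — only B is left for (r2,c1).
row 2 has {H,He,Be,B,C}; column 6 has {He} — only Li is left for (r2,c6).
row 3 has {He,Li,Be,B,C}; column 6 has {He,Li} — only H is left for (r3,c6).
row 4 has {Be}; column 1 has {H,Li,Be,B,C} — only He is left for (r4,c1).
row 4 has {He,Be}; column 4 has {Li,Be,B,C} — only H is left for (r4,c4).
row 5 has {Li,C}; column 5 has {H,He,Be,C} — only B is left for (r5,c5).
row 5 has {Li,B,C}; column 6 has {H,He,Li} — only Be is left for (r5,c6).
row 6 has {H,He,Li,Be,C}; column 3 has {Be,C} — only B is left for (r6,c3).
row 1 has {Be,C}; column 4 has {H,Li,Be,B,C} — only He is left for (r1,c4).
row 1 has {He,Be,C}; column 5 has {H,He,Be,B,C} — only Li is left for (r1,c5).
row 1 has {He,Li,Be,C}; column 6 has {H,He,Li,Be} — only B is left for (r1,c6).
row 4 has {H,He,Be}; column 2 has {He,Li,Be,C} — only B is left for (r4,c2).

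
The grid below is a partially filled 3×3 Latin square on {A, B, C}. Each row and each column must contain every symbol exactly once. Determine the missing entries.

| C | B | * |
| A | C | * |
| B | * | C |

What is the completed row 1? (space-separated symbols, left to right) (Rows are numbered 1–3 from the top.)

C B A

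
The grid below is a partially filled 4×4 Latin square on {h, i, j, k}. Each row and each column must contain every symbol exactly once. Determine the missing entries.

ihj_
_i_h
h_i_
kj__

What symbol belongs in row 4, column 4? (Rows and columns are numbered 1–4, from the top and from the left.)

(r1,c4) = k
(r2,c1) = j
(r2,c3) = k
(r3,c2) = k
(r3,c4) = j
(r4,c3) = h
(r4,c4) = i

i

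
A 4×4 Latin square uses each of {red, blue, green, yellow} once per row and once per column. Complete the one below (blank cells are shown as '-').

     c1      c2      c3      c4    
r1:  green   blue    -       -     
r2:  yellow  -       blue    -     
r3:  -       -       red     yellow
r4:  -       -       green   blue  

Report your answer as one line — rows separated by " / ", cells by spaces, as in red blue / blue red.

green blue yellow red / yellow red blue green / blue green red yellow / red yellow green blue

row 1 has {blue,green}; column 3 has {red,blue,green} — only yellow is left for (r1,c3).
row 1 has {blue,green,yellow}; column 4 has {blue,yellow} — only red is left for (r1,c4).
row 2 has {blue,yellow}; column 4 has {red,blue,yellow} — only green is left for (r2,c4).
row 3 has {red,yellow}; column 1 has {green,yellow} — only blue is left for (r3,c1).
row 3 has {red,blue,yellow}; column 2 has {blue} — only green is left for (r3,c2).
row 4 has {blue,green}; column 1 has {blue,green,yellow} — only red is left for (r4,c1).
row 4 has {red,blue,green}; column 2 has {blue,green} — only yellow is left for (r4,c2).
row 2 has {blue,green,yellow}; column 2 has {blue,green,yellow} — only red is left for (r2,c2).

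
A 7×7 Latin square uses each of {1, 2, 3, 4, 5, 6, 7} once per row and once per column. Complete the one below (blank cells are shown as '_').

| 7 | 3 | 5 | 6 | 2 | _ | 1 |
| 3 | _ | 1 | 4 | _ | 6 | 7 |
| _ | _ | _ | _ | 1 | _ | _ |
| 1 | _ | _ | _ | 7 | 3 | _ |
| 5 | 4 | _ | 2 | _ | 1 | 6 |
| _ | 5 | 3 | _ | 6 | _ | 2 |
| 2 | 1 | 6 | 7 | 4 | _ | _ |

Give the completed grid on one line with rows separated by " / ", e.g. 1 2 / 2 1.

7 3 5 6 2 4 1 / 3 2 1 4 5 6 7 / 6 7 4 3 1 2 5 / 1 6 2 5 7 3 4 / 5 4 7 2 3 1 6 / 4 5 3 1 6 7 2 / 2 1 6 7 4 5 3

At row 1, column 6: row 1 has {1,2,3,5,6,7}; column 6 has {1,3,6}; that leaves 4.
At row 2, column 2: row 2 has {1,3,4,6,7}; column 2 has {1,3,4,5}; that leaves 2.
At row 2, column 5: row 2 has {1,2,3,4,6,7}; column 5 has {1,2,4,6,7}; that leaves 5.
At row 4, column 2: row 4 has {1,3,7}; column 2 has {1,2,3,4,5}; that leaves 6.
At row 4, column 4: row 4 has {1,3,6,7}; column 4 has {2,4,6,7}; that leaves 5.
At row 4, column 7: row 4 has {1,3,5,6,7}; column 7 has {1,2,6,7}; that leaves 4.
At row 5, column 3: row 5 has {1,2,4,5,6}; column 3 has {1,3,5,6}; that leaves 7.
At row 5, column 5: row 5 has {1,2,4,5,6,7}; column 5 has {1,2,4,5,6,7}; that leaves 3.
At row 6, column 1: row 6 has {2,3,5,6}; column 1 has {1,2,3,5,7}; that leaves 4.
At row 6, column 4: row 6 has {2,3,4,5,6}; column 4 has {2,4,5,6,7}; that leaves 1.
At row 6, column 6: row 6 has {1,2,3,4,5,6}; column 6 has {1,3,4,6}; that leaves 7.
At row 7, column 6: row 7 has {1,2,4,6,7}; column 6 has {1,3,4,6,7}; that leaves 5.
At row 7, column 7: row 7 has {1,2,4,5,6,7}; column 7 has {1,2,4,6,7}; that leaves 3.
At row 3, column 1: row 3 has {1}; column 1 has {1,2,3,4,5,7}; that leaves 6.
At row 3, column 2: row 3 has {1,6}; column 2 has {1,2,3,4,5,6}; that leaves 7.
At row 3, column 4: row 3 has {1,6,7}; column 4 has {1,2,4,5,6,7}; that leaves 3.
At row 3, column 6: row 3 has {1,3,6,7}; column 6 has {1,3,4,5,6,7}; that leaves 2.
At row 3, column 7: row 3 has {1,2,3,6,7}; column 7 has {1,2,3,4,6,7}; that leaves 5.
At row 4, column 3: row 4 has {1,3,4,5,6,7}; column 3 has {1,3,5,6,7}; that leaves 2.
At row 3, column 3: row 3 has {1,2,3,5,6,7}; column 3 has {1,2,3,5,6,7}; that leaves 4.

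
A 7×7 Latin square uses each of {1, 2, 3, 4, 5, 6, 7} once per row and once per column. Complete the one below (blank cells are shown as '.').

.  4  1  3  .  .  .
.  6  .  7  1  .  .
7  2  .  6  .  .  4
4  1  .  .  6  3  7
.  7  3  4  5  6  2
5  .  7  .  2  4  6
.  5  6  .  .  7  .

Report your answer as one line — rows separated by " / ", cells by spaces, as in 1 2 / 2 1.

6 4 1 3 7 2 5 / 2 6 4 7 1 5 3 / 7 2 5 6 3 1 4 / 4 1 2 5 6 3 7 / 1 7 3 4 5 6 2 / 5 3 7 1 2 4 6 / 3 5 6 2 4 7 1

(r1,c5): row 1 has {1,3,4}; column 5 has {1,2,5,6}, so it must be 7.
(r1,c7): row 1 has {1,3,4,7}; column 7 has {2,4,6,7}, so it must be 5.
(r2,c7): row 2 has {1,6,7}; column 7 has {2,4,5,6,7}, so it must be 3.
(r3,c3): row 3 has {2,4,6,7}; column 3 has {1,3,6,7}, so it must be 5.
(r3,c5): row 3 has {2,4,5,6,7}; column 5 has {1,2,5,6,7}, so it must be 3.
(r3,c6): row 3 has {2,3,4,5,6,7}; column 6 has {3,4,6,7}, so it must be 1.
(r4,c3): row 4 has {1,3,4,6,7}; column 3 has {1,3,5,6,7}, so it must be 2.
(r4,c4): row 4 has {1,2,3,4,6,7}; column 4 has {3,4,6,7}, so it must be 5.
(r5,c1): row 5 has {2,3,4,5,6,7}; column 1 has {4,5,7}, so it must be 1.
(r6,c2): row 6 has {2,4,5,6,7}; column 2 has {1,2,4,5,6,7}, so it must be 3.
(r6,c4): row 6 has {2,3,4,5,6,7}; column 4 has {3,4,5,6,7}, so it must be 1.
(r7,c4): row 7 has {5,6,7}; column 4 has {1,3,4,5,6,7}, so it must be 2.
(r7,c5): row 7 has {2,5,6,7}; column 5 has {1,2,3,5,6,7}, so it must be 4.
(r7,c7): row 7 has {2,4,5,6,7}; column 7 has {2,3,4,5,6,7}, so it must be 1.
(r1,c6): row 1 has {1,3,4,5,7}; column 6 has {1,3,4,6,7}, so it must be 2.
(r2,c1): row 2 has {1,3,6,7}; column 1 has {1,4,5,7}, so it must be 2.
(r2,c3): row 2 has {1,2,3,6,7}; column 3 has {1,2,3,5,6,7}, so it must be 4.
(r2,c6): row 2 has {1,2,3,4,6,7}; column 6 has {1,2,3,4,6,7}, so it must be 5.
(r7,c1): row 7 has {1,2,4,5,6,7}; column 1 has {1,2,4,5,7}, so it must be 3.
(r1,c1): row 1 has {1,2,3,4,5,7}; column 1 has {1,2,3,4,5,7}, so it must be 6.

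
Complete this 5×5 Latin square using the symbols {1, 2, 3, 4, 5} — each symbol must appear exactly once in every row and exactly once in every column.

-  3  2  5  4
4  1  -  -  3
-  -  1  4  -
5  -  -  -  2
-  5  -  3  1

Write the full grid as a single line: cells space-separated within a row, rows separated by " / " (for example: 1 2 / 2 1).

1 3 2 5 4 / 4 1 5 2 3 / 3 2 1 4 5 / 5 4 3 1 2 / 2 5 4 3 1

(r1,c1) = 1
(r2,c3) = 5
(r2,c4) = 2
(r3,c2) = 2
(r3,c5) = 5
(r4,c2) = 4
(r4,c3) = 3
(r4,c4) = 1
(r5,c1) = 2
(r5,c3) = 4
(r3,c1) = 3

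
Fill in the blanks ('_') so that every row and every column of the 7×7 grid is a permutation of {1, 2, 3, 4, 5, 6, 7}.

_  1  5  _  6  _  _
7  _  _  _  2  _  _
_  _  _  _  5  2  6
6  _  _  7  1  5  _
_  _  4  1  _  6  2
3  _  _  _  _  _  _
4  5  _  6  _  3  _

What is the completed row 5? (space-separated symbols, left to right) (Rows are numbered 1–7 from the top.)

row 1 has {1,5,6}; column 1 has {3,4,6,7} — only 2 is left for (r1,c1).
row 3 has {2,5,6}; column 1 has {2,3,4,6,7} — only 1 is left for (r3,c1).
row 5 has {1,2,4,6}; column 1 has {1,2,3,4,6,7} — only 5 is left for (r5,c1).
row 7 has {3,4,5,6}; column 5 has {1,2,5,6} — only 7 is left for (r7,c5).
row 7 has {3,4,5,6,7}; column 7 has {2,6} — only 1 is left for (r7,c7).
row 5 has {1,2,4,5,6}; column 5 has {1,2,5,6,7} — only 3 is left for (r5,c5).
row 6 has {3}; column 5 has {1,2,3,5,6,7} — only 4 is left for (r6,c5).
row 7 has {1,3,4,5,6,7}; column 3 has {4,5} — only 2 is left for (r7,c3).
row 4 has {1,5,6,7}; column 3 has {2,4,5} — only 3 is left for (r4,c3).
row 4 has {1,3,5,6,7}; column 7 has {1,2,6} — only 4 is left for (r4,c7).
row 5 has {1,2,3,4,5,6}; column 2 has {1,5} — only 7 is left for (r5,c2).

5 7 4 1 3 6 2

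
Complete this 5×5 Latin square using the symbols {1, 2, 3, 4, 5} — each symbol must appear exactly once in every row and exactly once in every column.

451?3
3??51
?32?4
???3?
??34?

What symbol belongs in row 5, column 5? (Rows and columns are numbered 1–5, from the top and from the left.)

5

(r1,c4): row 1 has {1,3,4,5}; column 4 has {3,4,5}, so it must be 2.
(r2,c3): row 2 has {1,3,5}; column 3 has {1,2,3}, so it must be 4.
(r3,c4): row 3 has {2,3,4}; column 4 has {2,3,4,5}, so it must be 1.
(r4,c3): row 4 has {3}; column 3 has {1,2,3,4}, so it must be 5.
(r4,c5): row 4 has {3,5}; column 5 has {1,3,4}, so it must be 2.
(r5,c5): row 5 has {3,4}; column 5 has {1,2,3,4}, so it must be 5.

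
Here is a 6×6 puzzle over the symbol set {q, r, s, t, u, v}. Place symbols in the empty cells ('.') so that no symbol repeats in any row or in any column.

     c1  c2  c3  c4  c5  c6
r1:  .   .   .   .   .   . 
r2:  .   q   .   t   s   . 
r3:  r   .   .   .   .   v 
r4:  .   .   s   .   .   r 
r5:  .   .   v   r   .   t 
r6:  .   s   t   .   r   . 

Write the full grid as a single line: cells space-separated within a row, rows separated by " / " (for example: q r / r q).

t r u q v s / v q r t s u / r t q s u v / q v s u t r / s u v r q t / u s t v r q

(r2,c6) = u
(r5,c2) = u
(r5,c5) = q
(r6,c6) = q
(r1,c6) = s
(r2,c1) = v
(r2,c3) = r
(r3,c2) = t
(r3,c5) = u
(r4,c2) = v
(r4,c5) = t
(r5,c1) = s
(r6,c1) = u
(r6,c4) = v
(r1,c2) = r
(r1,c5) = v
(r3,c3) = q
(r3,c4) = s
(r4,c1) = q
(r4,c4) = u
(r1,c1) = t
(r1,c3) = u
(r1,c4) = q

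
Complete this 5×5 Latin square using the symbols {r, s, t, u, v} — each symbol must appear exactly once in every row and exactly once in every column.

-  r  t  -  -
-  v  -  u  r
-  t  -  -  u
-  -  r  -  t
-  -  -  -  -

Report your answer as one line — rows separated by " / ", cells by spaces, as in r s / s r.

u r t v s / t v s u r / s t v r u / v u r s t / r s u t v

Cell (r2,c3): row 2 has {r,u,v}; column 3 has {r,t} → s.
Cell (r3,c3): row 3 has {t,u}; column 3 has {r,s,t} → v.
Cell (r5,c3): row 5 is empty so far; column 3 has {r,s,t,v} → u.
Cell (r2,c1): row 2 has {r,s,u,v}; column 1 is empty so far → t.
Cell (r5,c2): row 5 has {u}; column 2 has {r,t,v} → s.
Cell (r5,c5): row 5 has {s,u}; column 5 has {r,t,u} → v.
Cell (r1,c5): row 1 has {r,t}; column 5 has {r,t,u,v} → s.
Cell (r4,c2): row 4 has {r,t}; column 2 has {r,s,t,v} → u.
Cell (r5,c1): row 5 has {s,u,v}; column 1 has {t} → r.
Cell (r5,c4): row 5 has {r,s,u,v}; column 4 has {u} → t.
Cell (r1,c4): row 1 has {r,s,t}; column 4 has {t,u} → v.
Cell (r3,c1): row 3 has {t,u,v}; column 1 has {r,t} → s.
Cell (r3,c4): row 3 has {s,t,u,v}; column 4 has {t,u,v} → r.
Cell (r4,c1): row 4 has {r,t,u}; column 1 has {r,s,t} → v.
Cell (r4,c4): row 4 has {r,t,u,v}; column 4 has {r,t,u,v} → s.
Cell (r1,c1): row 1 has {r,s,t,v}; column 1 has {r,s,t,v} → u.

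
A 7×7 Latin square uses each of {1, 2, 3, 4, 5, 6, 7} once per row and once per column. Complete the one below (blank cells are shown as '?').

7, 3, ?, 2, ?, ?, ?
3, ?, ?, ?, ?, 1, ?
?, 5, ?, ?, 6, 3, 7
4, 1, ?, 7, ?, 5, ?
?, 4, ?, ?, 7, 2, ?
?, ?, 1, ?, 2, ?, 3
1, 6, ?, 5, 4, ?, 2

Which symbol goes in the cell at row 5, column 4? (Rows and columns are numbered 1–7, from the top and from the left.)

Cell (r2,c5): row 2 has {1,3}; column 5 has {2,4,6,7} → 5.
Cell (r3,c1): row 3 has {3,5,6,7}; column 1 has {1,3,4,7} → 2.
Cell (r3,c3): row 3 has {2,3,5,6,7}; column 3 has {1} → 4.
Cell (r3,c4): row 3 has {2,3,4,5,6,7}; column 4 has {2,5,7} → 1.
Cell (r4,c5): row 4 has {1,4,5,7}; column 5 has {2,4,5,6,7} → 3.
Cell (r4,c7): row 4 has {1,3,4,5,7}; column 7 has {2,3,7} → 6.
Cell (r6,c2): row 6 has {1,2,3}; column 2 has {1,3,4,5,6} → 7.
Cell (r7,c6): row 7 has {1,2,4,5,6}; column 6 has {1,2,3,5} → 7.
Cell (r1,c5): row 1 has {2,3,7}; column 5 has {2,3,4,5,6,7} → 1.
Cell (r2,c2): row 2 has {1,3,5}; column 2 has {1,3,4,5,6,7} → 2.
Cell (r2,c7): row 2 has {1,2,3,5}; column 7 has {2,3,6,7} → 4.
Cell (r4,c3): row 4 has {1,3,4,5,6,7}; column 3 has {1,4} → 2.
Cell (r7,c3): row 7 has {1,2,4,5,6,7}; column 3 has {1,2,4} → 3.
Cell (r1,c7): row 1 has {1,2,3,7}; column 7 has {2,3,4,6,7} → 5.
Cell (r2,c4): row 2 has {1,2,3,4,5}; column 4 has {1,2,5,7} → 6.
Cell (r5,c4): row 5 has {2,4,7}; column 4 has {1,2,5,6,7} → 3.

3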